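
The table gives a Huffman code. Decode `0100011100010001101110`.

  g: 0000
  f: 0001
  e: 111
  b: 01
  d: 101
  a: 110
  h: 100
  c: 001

bfacfda

Read left to right; each codeword is recognised as soon as it completes (prefix code):
  01→b | 0001→f | 110→a | 001→c | 0001→f | 101→d | 110→a
Decoded message: bfacfda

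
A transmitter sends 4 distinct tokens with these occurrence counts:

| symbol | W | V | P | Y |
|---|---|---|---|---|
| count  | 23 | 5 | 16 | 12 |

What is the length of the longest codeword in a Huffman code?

Merge the two lowest-weight nodes at each step:
merge V(5) and Y(12): 17
merge P(16) and 17: 33
merge W(23) and 33: 56
The rarest symbols sit at the bottom; the longest codeword is 3 bits.

3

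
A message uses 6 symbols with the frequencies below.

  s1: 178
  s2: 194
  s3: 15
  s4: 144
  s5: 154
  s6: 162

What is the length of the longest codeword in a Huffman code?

Merge the two lowest-weight nodes at each step:
combine s3(15), s4(144) → 159
combine s5(154), 159 → 313
combine s6(162), s1(178) → 340
combine s2(194), 313 → 507
combine 340, 507 → 847
Maximum depth reached is 4.

4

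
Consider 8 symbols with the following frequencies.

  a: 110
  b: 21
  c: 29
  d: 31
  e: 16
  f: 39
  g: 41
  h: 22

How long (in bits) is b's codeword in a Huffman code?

4

Repeatedly merge the two smallest:
merge e(16) and b(21): 37
merge h(22) and c(29): 51
merge d(31) and 37: 68
merge f(39) and g(41): 80
merge 51 and 68: 119
merge 80 and a(110): 190
merge 119 and 190: 309
b sits 4 levels below the root, so its codeword is 4 bits.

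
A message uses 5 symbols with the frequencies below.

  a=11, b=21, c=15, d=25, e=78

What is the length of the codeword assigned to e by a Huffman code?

Huffman merges, smallest pair first:
merge a(11) and c(15): 26
merge b(21) and d(25): 46
merge 26 and 46: 72
merge 72 and e(78): 150
e sits one level below the root: a 1-bit codeword.

1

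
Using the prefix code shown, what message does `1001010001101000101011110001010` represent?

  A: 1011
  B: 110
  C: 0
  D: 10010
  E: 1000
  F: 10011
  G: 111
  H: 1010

DEBEHGEH

Read left to right; each codeword is recognised as soon as it completes (prefix code):
  10010→D | 1000→E | 110→B | 1000→E | 1010→H | 111→G | 1000→E | 1010→H
Decoded message: DEBEHGEH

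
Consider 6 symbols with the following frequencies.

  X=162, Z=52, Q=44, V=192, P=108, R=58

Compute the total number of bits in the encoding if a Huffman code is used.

Build the Huffman tree bottom-up:
merge Q(44) and Z(52): 96
merge R(58) and 96: 154
merge P(108) and 154: 262
merge X(162) and V(192): 354
merge 262 and 354: 616
Total encoded bits = sum of merged weights = 96 + 154 + 262 + 354 + 616 = 1482.

1482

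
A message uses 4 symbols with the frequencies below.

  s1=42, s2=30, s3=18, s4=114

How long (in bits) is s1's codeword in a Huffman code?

Repeatedly merge the two smallest:
merge s3(18) and s2(30): 48
merge s1(42) and 48: 90
merge 90 and s4(114): 204
The subtree containing s1 is merged 2 times, so code length = 2.

2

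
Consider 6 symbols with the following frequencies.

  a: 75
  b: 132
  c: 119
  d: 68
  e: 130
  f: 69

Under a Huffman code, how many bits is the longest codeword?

3

Merge the two lowest-weight nodes at each step:
merge d(68) and f(69): 137
merge a(75) and c(119): 194
merge e(130) and b(132): 262
merge 137 and 194: 331
merge 262 and 331: 593
The first pair merged (d, f) ends up deepest, at depth 3.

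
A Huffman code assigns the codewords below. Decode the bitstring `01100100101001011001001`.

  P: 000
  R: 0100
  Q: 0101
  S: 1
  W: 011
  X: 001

WXXRSWXX

Read left to right; each codeword is recognised as soon as it completes (prefix code):
  011→W | 001→X | 001→X | 0100→R | 1→S | 011→W | 001→X | 001→X
Decoded message: WXXRSWXX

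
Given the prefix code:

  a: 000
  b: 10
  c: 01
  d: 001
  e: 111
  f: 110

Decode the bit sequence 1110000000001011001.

eaaabfc

Read left to right; each codeword is recognised as soon as it completes (prefix code):
  111→e | 000→a | 000→a | 000→a | 10→b | 110→f | 01→c
Decoded message: eaaabfc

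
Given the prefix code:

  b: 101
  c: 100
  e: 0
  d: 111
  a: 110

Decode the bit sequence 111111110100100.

ddacc

Read left to right; each codeword is recognised as soon as it completes (prefix code):
  111→d | 111→d | 110→a | 100→c | 100→c
Decoded message: ddacc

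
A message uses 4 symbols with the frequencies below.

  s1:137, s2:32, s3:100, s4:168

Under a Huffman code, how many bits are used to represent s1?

Huffman merges, smallest pair first:
s2(32) + s3(100) → 132
132 + s1(137) → 269
s4(168) + 269 → 437
s1 sits 2 levels below the root, so its codeword is 2 bits.

2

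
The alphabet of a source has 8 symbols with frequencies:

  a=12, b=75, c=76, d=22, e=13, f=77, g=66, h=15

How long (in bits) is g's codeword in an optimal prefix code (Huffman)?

3

Huffman merges, smallest pair first:
merge a(12) and e(13): 25
merge h(15) and d(22): 37
merge 25 and 37: 62
merge 62 and g(66): 128
merge b(75) and c(76): 151
merge f(77) and 128: 205
merge 151 and 205: 356
The subtree containing g is merged 3 times, so code length = 3.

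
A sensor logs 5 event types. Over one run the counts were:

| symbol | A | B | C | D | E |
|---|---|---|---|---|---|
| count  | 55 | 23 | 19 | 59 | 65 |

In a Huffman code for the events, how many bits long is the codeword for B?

Build the tree from the bottom:
merge C(19) and B(23): 42
merge 42 and A(55): 97
merge D(59) and E(65): 124
merge 97 and 124: 221
B's leaf is at depth 3, giving a 3-bit codeword.

3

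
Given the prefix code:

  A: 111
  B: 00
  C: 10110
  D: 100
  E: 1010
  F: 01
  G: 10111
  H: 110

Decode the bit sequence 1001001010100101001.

DDEDEF

Read left to right; each codeword is recognised as soon as it completes (prefix code):
  100→D | 100→D | 1010→E | 100→D | 1010→E | 01→F
Decoded message: DDEDEF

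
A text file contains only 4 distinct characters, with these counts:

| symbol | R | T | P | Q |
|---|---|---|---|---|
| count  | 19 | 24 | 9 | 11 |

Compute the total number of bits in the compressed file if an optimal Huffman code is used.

Build the Huffman tree bottom-up:
P(9) + Q(11) → 20
R(19) + 20 → 39
T(24) + 39 → 63
Each symbol's bit-cost is frequency × depth; summing gives 122 bits (equivalently 20 + 39 + 63).

122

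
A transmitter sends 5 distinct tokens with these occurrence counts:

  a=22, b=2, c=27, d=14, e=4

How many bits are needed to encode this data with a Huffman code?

137

Greedily combine the two least-frequent nodes:
b(2) + e(4) → 6
6 + d(14) → 20
20 + a(22) → 42
c(27) + 42 → 69
Total encoded bits = sum of merged weights = 6 + 20 + 42 + 69 = 137.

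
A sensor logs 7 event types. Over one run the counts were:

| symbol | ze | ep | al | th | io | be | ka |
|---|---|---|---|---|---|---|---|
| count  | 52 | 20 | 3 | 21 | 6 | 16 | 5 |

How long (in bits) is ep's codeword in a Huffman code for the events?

Huffman merges, smallest pair first:
merge al(3) and ka(5): 8
merge io(6) and 8: 14
merge 14 and be(16): 30
merge ep(20) and th(21): 41
merge 30 and 41: 71
merge ze(52) and 71: 123
ep's leaf is at depth 3, giving a 3-bit codeword.

3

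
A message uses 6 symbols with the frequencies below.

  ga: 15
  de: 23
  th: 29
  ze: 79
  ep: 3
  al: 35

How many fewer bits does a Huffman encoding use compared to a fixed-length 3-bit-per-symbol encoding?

140

Fixed-length: 3 bits × 184 symbols = 552 bits.
Huffman merges:
merge ep(3) and ga(15): 18
merge 18 and de(23): 41
merge th(29) and al(35): 64
merge 41 and 64: 105
merge ze(79) and 105: 184
Huffman total = 18 + 41 + 64 + 105 + 184 = 412 bits.
Saving = 552 − 412 = 140 bits.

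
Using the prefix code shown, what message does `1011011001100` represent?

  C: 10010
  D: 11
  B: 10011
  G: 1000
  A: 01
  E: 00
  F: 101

Read left to right; each codeword is recognised as soon as it completes (prefix code):
  101→F | 101→F | 10011→B | 00→E
Decoded message: FFBE

FFBE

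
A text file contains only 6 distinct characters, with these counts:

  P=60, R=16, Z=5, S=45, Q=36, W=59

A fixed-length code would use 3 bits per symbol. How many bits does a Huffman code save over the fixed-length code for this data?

143

Fixed-length: 3 bits × 221 symbols = 663 bits.
Huffman merges:
Z(5) + R(16) → 21
21 + Q(36) → 57
S(45) + 57 → 102
W(59) + P(60) → 119
102 + 119 → 221
Huffman total = 21 + 57 + 102 + 119 + 221 = 520 bits.
Saving = 663 − 520 = 143 bits.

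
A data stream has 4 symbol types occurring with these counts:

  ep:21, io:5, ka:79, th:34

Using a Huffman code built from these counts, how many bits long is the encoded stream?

Greedily combine the two least-frequent nodes:
merge io(5) and ep(21): 26
merge 26 and th(34): 60
merge 60 and ka(79): 139
Total encoded bits = sum of merged weights = 26 + 60 + 139 = 225.

225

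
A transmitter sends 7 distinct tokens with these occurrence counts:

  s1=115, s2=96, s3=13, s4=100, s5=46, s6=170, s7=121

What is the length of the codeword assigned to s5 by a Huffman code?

Repeatedly merge the two smallest:
s3(13) + s5(46) → 59
59 + s2(96) → 155
s4(100) + s1(115) → 215
s7(121) + 155 → 276
s6(170) + 215 → 385
276 + 385 → 661
The subtree containing s5 is merged 4 times, so code length = 4.

4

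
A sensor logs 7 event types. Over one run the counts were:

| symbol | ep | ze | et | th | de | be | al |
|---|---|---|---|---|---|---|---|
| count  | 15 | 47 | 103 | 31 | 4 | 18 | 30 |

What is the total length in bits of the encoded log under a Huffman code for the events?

Build the Huffman tree bottom-up:
merge de(4) and ep(15): 19
merge be(18) and 19: 37
merge al(30) and th(31): 61
merge 37 and ze(47): 84
merge 61 and 84: 145
merge et(103) and 145: 248
Total encoded bits = sum of merged weights = 19 + 37 + 61 + 84 + 145 + 248 = 594.

594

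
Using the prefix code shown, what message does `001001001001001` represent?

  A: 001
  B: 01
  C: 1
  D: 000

AAAAA

Read left to right; each codeword is recognised as soon as it completes (prefix code):
  001→A | 001→A | 001→A | 001→A | 001→A
Decoded message: AAAAA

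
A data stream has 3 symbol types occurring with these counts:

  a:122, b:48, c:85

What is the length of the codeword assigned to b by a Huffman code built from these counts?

Build the tree from the bottom:
combine b(48), c(85) → 133
combine a(122), 133 → 255
The subtree containing b is merged 2 times, so code length = 2.

2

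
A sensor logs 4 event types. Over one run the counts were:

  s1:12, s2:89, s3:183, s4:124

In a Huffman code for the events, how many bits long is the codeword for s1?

Repeatedly merge the two smallest:
merge s1(12) and s2(89): 101
merge 101 and s4(124): 225
merge s3(183) and 225: 408
The subtree containing s1 is merged 3 times, so code length = 3.

3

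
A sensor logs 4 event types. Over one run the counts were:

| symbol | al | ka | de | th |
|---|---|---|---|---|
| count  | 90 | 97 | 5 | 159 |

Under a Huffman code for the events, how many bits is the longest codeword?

3

Merge the two lowest-weight nodes at each step:
merge de(5) and al(90): 95
merge 95 and ka(97): 192
merge th(159) and 192: 351
Maximum depth reached is 3.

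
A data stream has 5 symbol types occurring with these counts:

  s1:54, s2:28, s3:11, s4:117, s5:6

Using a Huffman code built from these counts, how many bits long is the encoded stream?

377

Greedily combine the two least-frequent nodes:
combine s5(6), s3(11) → 17
combine 17, s2(28) → 45
combine 45, s1(54) → 99
combine 99, s4(117) → 216
The encoded length is the sum of every internal node's weight: 17 + 45 + 99 + 216 = 377 bits.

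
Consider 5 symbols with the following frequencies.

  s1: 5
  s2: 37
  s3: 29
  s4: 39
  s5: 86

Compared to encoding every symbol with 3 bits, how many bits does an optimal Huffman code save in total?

Fixed-length: 3 bits × 196 symbols = 588 bits.
Huffman merges:
s1(5) + s3(29) → 34
34 + s2(37) → 71
s4(39) + 71 → 110
s5(86) + 110 → 196
Huffman total = 34 + 71 + 110 + 196 = 411 bits.
Saving = 588 − 411 = 177 bits.

177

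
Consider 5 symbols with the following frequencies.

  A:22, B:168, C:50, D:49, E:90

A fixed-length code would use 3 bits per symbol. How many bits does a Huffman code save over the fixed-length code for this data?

Fixed-length: 3 bits × 379 symbols = 1137 bits.
Huffman merges:
merge A(22) and D(49): 71
merge C(50) and 71: 121
merge E(90) and 121: 211
merge B(168) and 211: 379
Huffman total = 71 + 121 + 211 + 379 = 782 bits.
Saving = 1137 − 782 = 355 bits.

355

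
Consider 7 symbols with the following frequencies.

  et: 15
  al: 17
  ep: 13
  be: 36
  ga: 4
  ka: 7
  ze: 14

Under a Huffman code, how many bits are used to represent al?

2

Repeatedly merge the two smallest:
ga(4) + ka(7) → 11
11 + ep(13) → 24
ze(14) + et(15) → 29
al(17) + 24 → 41
29 + be(36) → 65
41 + 65 → 106
The subtree containing al is merged 2 times, so code length = 2.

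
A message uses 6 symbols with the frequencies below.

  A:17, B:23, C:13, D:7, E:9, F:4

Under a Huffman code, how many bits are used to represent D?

4

Repeatedly merge the two smallest:
merge F(4) and D(7): 11
merge E(9) and 11: 20
merge C(13) and A(17): 30
merge 20 and B(23): 43
merge 30 and 43: 73
The subtree containing D is merged 4 times, so code length = 4.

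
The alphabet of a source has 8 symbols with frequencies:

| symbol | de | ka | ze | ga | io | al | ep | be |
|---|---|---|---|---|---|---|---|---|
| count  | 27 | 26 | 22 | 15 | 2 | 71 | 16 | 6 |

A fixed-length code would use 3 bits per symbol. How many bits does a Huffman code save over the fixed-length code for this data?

Fixed-length: 3 bits × 185 symbols = 555 bits.
Huffman merges:
io(2) + be(6) → 8
8 + ga(15) → 23
ep(16) + ze(22) → 38
23 + ka(26) → 49
de(27) + 38 → 65
49 + 65 → 114
al(71) + 114 → 185
Huffman total = 8 + 23 + 38 + 49 + 65 + 114 + 185 = 482 bits.
Saving = 555 − 482 = 73 bits.

73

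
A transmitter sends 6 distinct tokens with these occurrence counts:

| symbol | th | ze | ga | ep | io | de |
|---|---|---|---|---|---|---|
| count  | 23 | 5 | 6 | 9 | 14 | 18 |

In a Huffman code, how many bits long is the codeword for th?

2

Repeatedly merge the two smallest:
ze(5) + ga(6) → 11
ep(9) + 11 → 20
io(14) + de(18) → 32
20 + th(23) → 43
32 + 43 → 75
th sits 2 levels below the root, so its codeword is 2 bits.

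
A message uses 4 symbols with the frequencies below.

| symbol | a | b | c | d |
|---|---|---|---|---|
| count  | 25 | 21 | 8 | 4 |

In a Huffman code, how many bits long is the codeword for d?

3

Repeatedly merge the two smallest:
combine d(4), c(8) → 12
combine 12, b(21) → 33
combine a(25), 33 → 58
d's leaf is at depth 3, giving a 3-bit codeword.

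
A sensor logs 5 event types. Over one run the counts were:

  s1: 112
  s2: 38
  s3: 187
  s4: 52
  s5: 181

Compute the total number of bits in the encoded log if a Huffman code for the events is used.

1230

Build the Huffman tree bottom-up:
s2(38) + s4(52) → 90
90 + s1(112) → 202
s5(181) + s3(187) → 368
202 + 368 → 570
Total encoded bits = sum of merged weights = 90 + 202 + 368 + 570 = 1230.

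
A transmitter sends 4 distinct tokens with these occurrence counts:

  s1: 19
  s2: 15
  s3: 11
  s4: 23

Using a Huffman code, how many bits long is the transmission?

136

Build the Huffman tree bottom-up:
merge s3(11) and s2(15): 26
merge s1(19) and s4(23): 42
merge 26 and 42: 68
Total encoded bits = sum of merged weights = 26 + 42 + 68 = 136.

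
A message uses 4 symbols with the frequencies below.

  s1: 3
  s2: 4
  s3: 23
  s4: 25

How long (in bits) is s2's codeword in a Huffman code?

Build the tree from the bottom:
merge s1(3) and s2(4): 7
merge 7 and s3(23): 30
merge s4(25) and 30: 55
s2's leaf is at depth 3, giving a 3-bit codeword.

3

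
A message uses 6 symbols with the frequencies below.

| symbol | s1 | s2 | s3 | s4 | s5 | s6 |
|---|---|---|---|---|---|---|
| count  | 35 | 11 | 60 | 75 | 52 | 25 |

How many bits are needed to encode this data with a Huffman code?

623

Greedily combine the two least-frequent nodes:
combine s2(11), s6(25) → 36
combine s1(35), 36 → 71
combine s5(52), s3(60) → 112
combine 71, s4(75) → 146
combine 112, 146 → 258
Each symbol's bit-cost is frequency × depth; summing gives 623 bits (equivalently 36 + 71 + 112 + 146 + 258).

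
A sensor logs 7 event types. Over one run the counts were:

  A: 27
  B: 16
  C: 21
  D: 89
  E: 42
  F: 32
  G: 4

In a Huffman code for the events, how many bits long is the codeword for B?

5

Repeatedly merge the two smallest:
G(4) + B(16) → 20
20 + C(21) → 41
A(27) + F(32) → 59
41 + E(42) → 83
59 + 83 → 142
D(89) + 142 → 231
B's leaf is at depth 5, giving a 5-bit codeword.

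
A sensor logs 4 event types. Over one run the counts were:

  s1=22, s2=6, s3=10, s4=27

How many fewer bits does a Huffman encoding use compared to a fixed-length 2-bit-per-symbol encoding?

11

Fixed-length: 2 bits × 65 symbols = 130 bits.
Huffman merges:
merge s2(6) and s3(10): 16
merge 16 and s1(22): 38
merge s4(27) and 38: 65
Huffman total = 16 + 38 + 65 = 119 bits.
Saving = 130 − 119 = 11 bits.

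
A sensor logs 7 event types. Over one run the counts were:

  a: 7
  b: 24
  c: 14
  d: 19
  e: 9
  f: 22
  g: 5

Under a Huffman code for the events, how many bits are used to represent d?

3

Repeatedly merge the two smallest:
merge g(5) and a(7): 12
merge e(9) and 12: 21
merge c(14) and d(19): 33
merge 21 and f(22): 43
merge b(24) and 33: 57
merge 43 and 57: 100
d sits 3 levels below the root, so its codeword is 3 bits.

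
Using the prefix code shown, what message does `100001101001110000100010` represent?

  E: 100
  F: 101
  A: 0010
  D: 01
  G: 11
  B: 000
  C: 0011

Read left to right; each codeword is recognised as soon as it completes (prefix code):
  100→E | 0011→C | 01→D | 0011→C | 100→E | 0010→A | 0010→A
Decoded message: ECDCEAA

ECDCEAA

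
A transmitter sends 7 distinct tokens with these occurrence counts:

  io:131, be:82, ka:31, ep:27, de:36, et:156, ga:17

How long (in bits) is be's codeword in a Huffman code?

Build the tree from the bottom:
ga(17) + ep(27) → 44
ka(31) + de(36) → 67
44 + 67 → 111
be(82) + 111 → 193
io(131) + et(156) → 287
193 + 287 → 480
be sits 2 levels below the root, so its codeword is 2 bits.

2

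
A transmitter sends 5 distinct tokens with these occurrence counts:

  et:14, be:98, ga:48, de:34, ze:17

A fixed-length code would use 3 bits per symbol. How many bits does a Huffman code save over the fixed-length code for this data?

213

Fixed-length: 3 bits × 211 symbols = 633 bits.
Huffman merges:
merge et(14) and ze(17): 31
merge 31 and de(34): 65
merge ga(48) and 65: 113
merge be(98) and 113: 211
Huffman total = 31 + 65 + 113 + 211 = 420 bits.
Saving = 633 − 420 = 213 bits.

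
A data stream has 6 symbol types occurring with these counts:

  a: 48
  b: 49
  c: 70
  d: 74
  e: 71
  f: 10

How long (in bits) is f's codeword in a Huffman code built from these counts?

4

Repeatedly merge the two smallest:
combine f(10), a(48) → 58
combine b(49), 58 → 107
combine c(70), e(71) → 141
combine d(74), 107 → 181
combine 141, 181 → 322
The subtree containing f is merged 4 times, so code length = 4.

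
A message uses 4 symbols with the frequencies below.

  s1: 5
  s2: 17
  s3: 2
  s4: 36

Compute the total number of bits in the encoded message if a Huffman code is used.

91

Build the Huffman tree bottom-up:
combine s3(2), s1(5) → 7
combine 7, s2(17) → 24
combine 24, s4(36) → 60
Each symbol's bit-cost is frequency × depth; summing gives 91 bits (equivalently 7 + 24 + 60).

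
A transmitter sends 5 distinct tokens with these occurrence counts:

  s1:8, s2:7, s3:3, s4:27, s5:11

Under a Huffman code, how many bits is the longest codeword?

Merge the two lowest-weight nodes at each step:
merge s3(3) and s2(7): 10
merge s1(8) and 10: 18
merge s5(11) and 18: 29
merge s4(27) and 29: 56
The rarest symbols sit at the bottom; the longest codeword is 4 bits.

4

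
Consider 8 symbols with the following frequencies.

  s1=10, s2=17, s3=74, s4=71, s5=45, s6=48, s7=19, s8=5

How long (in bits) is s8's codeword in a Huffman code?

5

Build the tree from the bottom:
s8(5) + s1(10) → 15
15 + s2(17) → 32
s7(19) + 32 → 51
s5(45) + s6(48) → 93
51 + s4(71) → 122
s3(74) + 93 → 167
122 + 167 → 289
The subtree containing s8 is merged 5 times, so code length = 5.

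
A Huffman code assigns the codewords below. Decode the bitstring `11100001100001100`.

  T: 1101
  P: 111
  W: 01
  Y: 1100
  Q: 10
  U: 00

PUUYUY

Read left to right; each codeword is recognised as soon as it completes (prefix code):
  111→P | 00→U | 00→U | 1100→Y | 00→U | 1100→Y
Decoded message: PUUYUY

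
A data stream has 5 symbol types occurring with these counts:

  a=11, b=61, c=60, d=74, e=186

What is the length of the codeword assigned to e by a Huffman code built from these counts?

1

Huffman merges, smallest pair first:
combine a(11), c(60) → 71
combine b(61), 71 → 132
combine d(74), 132 → 206
combine e(186), 206 → 392
e is merged only at the final step, so code length = 1.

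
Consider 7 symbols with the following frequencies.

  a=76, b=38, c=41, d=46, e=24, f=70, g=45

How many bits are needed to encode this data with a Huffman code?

Build the Huffman tree bottom-up:
e(24) + b(38) → 62
c(41) + g(45) → 86
d(46) + 62 → 108
f(70) + a(76) → 146
86 + 108 → 194
146 + 194 → 340
Each symbol's bit-cost is frequency × depth; summing gives 936 bits (equivalently 62 + 86 + 108 + 146 + 194 + 340).

936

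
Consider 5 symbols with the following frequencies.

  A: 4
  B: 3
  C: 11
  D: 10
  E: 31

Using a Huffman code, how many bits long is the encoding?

Greedily combine the two least-frequent nodes:
merge B(3) and A(4): 7
merge 7 and D(10): 17
merge C(11) and 17: 28
merge 28 and E(31): 59
Total encoded bits = sum of merged weights = 7 + 17 + 28 + 59 = 111.

111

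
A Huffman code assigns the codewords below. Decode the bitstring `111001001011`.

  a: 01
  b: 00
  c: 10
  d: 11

dcabcd

Read left to right; each codeword is recognised as soon as it completes (prefix code):
  11→d | 10→c | 01→a | 00→b | 10→c | 11→d
Decoded message: dcabcd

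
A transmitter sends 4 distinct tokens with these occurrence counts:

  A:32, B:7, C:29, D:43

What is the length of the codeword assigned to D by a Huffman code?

1

Build the tree from the bottom:
merge B(7) and C(29): 36
merge A(32) and 36: 68
merge D(43) and 68: 111
D sits one level below the root: a 1-bit codeword.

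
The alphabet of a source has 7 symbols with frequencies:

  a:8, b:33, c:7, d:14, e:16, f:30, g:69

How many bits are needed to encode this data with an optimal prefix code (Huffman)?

437

Build the Huffman tree bottom-up:
merge c(7) and a(8): 15
merge d(14) and 15: 29
merge e(16) and 29: 45
merge f(30) and b(33): 63
merge 45 and 63: 108
merge g(69) and 108: 177
Total encoded bits = sum of merged weights = 15 + 29 + 45 + 63 + 108 + 177 = 437.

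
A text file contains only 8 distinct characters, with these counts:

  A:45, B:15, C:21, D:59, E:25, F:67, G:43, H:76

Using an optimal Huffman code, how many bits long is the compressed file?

Merge the two smallest weights repeatedly:
combine B(15), C(21) → 36
combine E(25), 36 → 61
combine G(43), A(45) → 88
combine D(59), 61 → 120
combine F(67), H(76) → 143
combine 88, 120 → 208
combine 143, 208 → 351
The encoded length is the sum of every internal node's weight: 36 + 61 + 88 + 120 + 143 + 208 + 351 = 1007 bits.

1007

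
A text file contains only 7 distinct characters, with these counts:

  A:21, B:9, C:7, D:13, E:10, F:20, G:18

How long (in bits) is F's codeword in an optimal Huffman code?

Huffman merges, smallest pair first:
combine C(7), B(9) → 16
combine E(10), D(13) → 23
combine 16, G(18) → 34
combine F(20), A(21) → 41
combine 23, 34 → 57
combine 41, 57 → 98
F sits 2 levels below the root, so its codeword is 2 bits.

2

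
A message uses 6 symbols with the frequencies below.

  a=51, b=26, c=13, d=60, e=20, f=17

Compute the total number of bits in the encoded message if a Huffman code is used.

Greedily combine the two least-frequent nodes:
combine c(13), f(17) → 30
combine e(20), b(26) → 46
combine 30, 46 → 76
combine a(51), d(60) → 111
combine 76, 111 → 187
Each symbol's bit-cost is frequency × depth; summing gives 450 bits (equivalently 30 + 46 + 76 + 111 + 187).

450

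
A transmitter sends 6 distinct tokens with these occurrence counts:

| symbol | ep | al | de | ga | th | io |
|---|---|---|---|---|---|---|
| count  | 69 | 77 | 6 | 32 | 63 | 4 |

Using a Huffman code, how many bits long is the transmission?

554

Build the Huffman tree bottom-up:
merge io(4) and de(6): 10
merge 10 and ga(32): 42
merge 42 and th(63): 105
merge ep(69) and al(77): 146
merge 105 and 146: 251
Each symbol's bit-cost is frequency × depth; summing gives 554 bits (equivalently 10 + 42 + 105 + 146 + 251).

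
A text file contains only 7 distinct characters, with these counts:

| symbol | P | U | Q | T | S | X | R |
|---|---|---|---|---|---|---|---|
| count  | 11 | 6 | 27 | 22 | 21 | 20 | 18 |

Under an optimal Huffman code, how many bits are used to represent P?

4

Huffman merges, smallest pair first:
U(6) + P(11) → 17
17 + R(18) → 35
X(20) + S(21) → 41
T(22) + Q(27) → 49
35 + 41 → 76
49 + 76 → 125
The subtree containing P is merged 4 times, so code length = 4.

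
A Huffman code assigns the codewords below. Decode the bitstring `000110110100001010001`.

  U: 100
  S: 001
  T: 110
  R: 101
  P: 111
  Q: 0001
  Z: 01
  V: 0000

QRRVRQ

Read left to right; each codeword is recognised as soon as it completes (prefix code):
  0001→Q | 101→R | 101→R | 0000→V | 101→R | 0001→Q
Decoded message: QRRVRQ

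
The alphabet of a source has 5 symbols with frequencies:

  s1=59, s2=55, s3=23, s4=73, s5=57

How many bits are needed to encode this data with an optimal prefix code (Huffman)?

Build the Huffman tree bottom-up:
combine s3(23), s2(55) → 78
combine s5(57), s1(59) → 116
combine s4(73), 78 → 151
combine 116, 151 → 267
Total encoded bits = sum of merged weights = 78 + 116 + 151 + 267 = 612.

612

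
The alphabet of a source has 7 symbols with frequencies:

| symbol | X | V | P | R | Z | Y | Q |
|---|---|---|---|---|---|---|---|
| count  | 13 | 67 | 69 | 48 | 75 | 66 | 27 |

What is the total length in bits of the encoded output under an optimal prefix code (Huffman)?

991

Greedily combine the two least-frequent nodes:
merge X(13) and Q(27): 40
merge 40 and R(48): 88
merge Y(66) and V(67): 133
merge P(69) and Z(75): 144
merge 88 and 133: 221
merge 144 and 221: 365
Each symbol's bit-cost is frequency × depth; summing gives 991 bits (equivalently 40 + 88 + 133 + 144 + 221 + 365).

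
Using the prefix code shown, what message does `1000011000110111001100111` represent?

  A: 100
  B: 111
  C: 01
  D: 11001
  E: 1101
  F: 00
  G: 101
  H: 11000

AFHEDAB

Read left to right; each codeword is recognised as soon as it completes (prefix code):
  100→A | 00→F | 11000→H | 1101→E | 11001→D | 100→A | 111→B
Decoded message: AFHEDAB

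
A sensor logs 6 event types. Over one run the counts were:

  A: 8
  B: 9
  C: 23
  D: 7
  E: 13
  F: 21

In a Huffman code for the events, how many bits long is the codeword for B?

3

Build the tree from the bottom:
combine D(7), A(8) → 15
combine B(9), E(13) → 22
combine 15, F(21) → 36
combine 22, C(23) → 45
combine 36, 45 → 81
The subtree containing B is merged 3 times, so code length = 3.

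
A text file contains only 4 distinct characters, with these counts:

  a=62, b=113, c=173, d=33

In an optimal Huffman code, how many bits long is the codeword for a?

Huffman merges, smallest pair first:
d(33) + a(62) → 95
95 + b(113) → 208
c(173) + 208 → 381
a's leaf is at depth 3, giving a 3-bit codeword.

3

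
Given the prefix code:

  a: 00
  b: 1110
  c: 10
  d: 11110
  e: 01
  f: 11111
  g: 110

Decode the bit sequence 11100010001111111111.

Read left to right; each codeword is recognised as soon as it completes (prefix code):
  1110→b | 00→a | 10→c | 00→a | 11111→f | 11111→f
Decoded message: bacaff

bacaff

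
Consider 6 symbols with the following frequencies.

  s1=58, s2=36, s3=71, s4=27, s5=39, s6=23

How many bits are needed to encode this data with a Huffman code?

633

Greedily combine the two least-frequent nodes:
merge s6(23) and s4(27): 50
merge s2(36) and s5(39): 75
merge 50 and s1(58): 108
merge s3(71) and 75: 146
merge 108 and 146: 254
Total encoded bits = sum of merged weights = 50 + 75 + 108 + 146 + 254 = 633.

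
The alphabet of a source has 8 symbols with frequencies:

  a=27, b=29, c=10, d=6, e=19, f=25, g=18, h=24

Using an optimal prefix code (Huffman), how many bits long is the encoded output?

461

Build the Huffman tree bottom-up:
merge d(6) and c(10): 16
merge 16 and g(18): 34
merge e(19) and h(24): 43
merge f(25) and a(27): 52
merge b(29) and 34: 63
merge 43 and 52: 95
merge 63 and 95: 158
The encoded length is the sum of every internal node's weight: 16 + 34 + 43 + 52 + 63 + 95 + 158 = 461 bits.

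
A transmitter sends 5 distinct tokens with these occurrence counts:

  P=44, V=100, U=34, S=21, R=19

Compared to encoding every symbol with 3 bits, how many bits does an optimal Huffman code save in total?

Fixed-length: 3 bits × 218 symbols = 654 bits.
Huffman merges:
combine R(19), S(21) → 40
combine U(34), 40 → 74
combine P(44), 74 → 118
combine V(100), 118 → 218
Huffman total = 40 + 74 + 118 + 218 = 450 bits.
Saving = 654 − 450 = 204 bits.

204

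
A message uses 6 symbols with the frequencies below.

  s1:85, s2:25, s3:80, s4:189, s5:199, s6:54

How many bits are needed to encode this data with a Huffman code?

Greedily combine the two least-frequent nodes:
s2(25) + s6(54) → 79
79 + s3(80) → 159
s1(85) + 159 → 244
s4(189) + s5(199) → 388
244 + 388 → 632
Total encoded bits = sum of merged weights = 79 + 159 + 244 + 388 + 632 = 1502.

1502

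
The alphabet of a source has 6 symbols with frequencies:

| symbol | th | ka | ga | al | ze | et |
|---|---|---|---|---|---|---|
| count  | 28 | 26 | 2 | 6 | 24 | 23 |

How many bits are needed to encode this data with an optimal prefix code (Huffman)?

257

Greedily combine the two least-frequent nodes:
combine ga(2), al(6) → 8
combine 8, et(23) → 31
combine ze(24), ka(26) → 50
combine th(28), 31 → 59
combine 50, 59 → 109
Each symbol's bit-cost is frequency × depth; summing gives 257 bits (equivalently 8 + 31 + 50 + 59 + 109).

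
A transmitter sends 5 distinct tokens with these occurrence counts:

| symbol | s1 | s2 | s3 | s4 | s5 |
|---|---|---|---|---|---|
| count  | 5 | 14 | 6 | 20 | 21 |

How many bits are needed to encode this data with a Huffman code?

143

Greedily combine the two least-frequent nodes:
s1(5) + s3(6) → 11
11 + s2(14) → 25
s4(20) + s5(21) → 41
25 + 41 → 66
Each symbol's bit-cost is frequency × depth; summing gives 143 bits (equivalently 11 + 25 + 41 + 66).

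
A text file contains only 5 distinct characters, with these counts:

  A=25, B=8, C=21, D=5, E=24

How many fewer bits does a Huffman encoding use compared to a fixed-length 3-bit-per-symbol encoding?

70

Fixed-length: 3 bits × 83 symbols = 249 bits.
Huffman merges:
combine D(5), B(8) → 13
combine 13, C(21) → 34
combine E(24), A(25) → 49
combine 34, 49 → 83
Huffman total = 13 + 34 + 49 + 83 = 179 bits.
Saving = 249 − 179 = 70 bits.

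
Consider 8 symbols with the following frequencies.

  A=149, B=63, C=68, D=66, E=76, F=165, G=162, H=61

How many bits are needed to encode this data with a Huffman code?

2361

Build the Huffman tree bottom-up:
merge H(61) and B(63): 124
merge D(66) and C(68): 134
merge E(76) and 124: 200
merge 134 and A(149): 283
merge G(162) and F(165): 327
merge 200 and 283: 483
merge 327 and 483: 810
Each symbol's bit-cost is frequency × depth; summing gives 2361 bits (equivalently 124 + 134 + 200 + 283 + 327 + 483 + 810).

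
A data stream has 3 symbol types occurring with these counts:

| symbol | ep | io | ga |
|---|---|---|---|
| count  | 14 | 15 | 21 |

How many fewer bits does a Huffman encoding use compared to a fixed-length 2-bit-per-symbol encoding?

21

Fixed-length: 2 bits × 50 symbols = 100 bits.
Huffman merges:
ep(14) + io(15) → 29
ga(21) + 29 → 50
Huffman total = 29 + 50 = 79 bits.
Saving = 100 − 79 = 21 bits.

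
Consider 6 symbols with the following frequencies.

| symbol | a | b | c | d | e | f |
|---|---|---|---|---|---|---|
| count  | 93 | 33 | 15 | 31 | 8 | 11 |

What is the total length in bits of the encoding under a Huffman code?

Build the Huffman tree bottom-up:
merge e(8) and f(11): 19
merge c(15) and 19: 34
merge d(31) and b(33): 64
merge 34 and 64: 98
merge a(93) and 98: 191
The encoded length is the sum of every internal node's weight: 19 + 34 + 64 + 98 + 191 = 406 bits.

406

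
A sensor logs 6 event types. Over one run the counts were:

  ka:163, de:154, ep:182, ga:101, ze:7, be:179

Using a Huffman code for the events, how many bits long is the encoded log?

Merge the two smallest weights repeatedly:
merge ze(7) and ga(101): 108
merge 108 and de(154): 262
merge ka(163) and be(179): 342
merge ep(182) and 262: 444
merge 342 and 444: 786
Each symbol's bit-cost is frequency × depth; summing gives 1942 bits (equivalently 108 + 262 + 342 + 444 + 786).

1942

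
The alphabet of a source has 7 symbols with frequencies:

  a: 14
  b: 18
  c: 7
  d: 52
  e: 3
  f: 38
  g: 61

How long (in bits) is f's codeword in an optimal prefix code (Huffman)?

Huffman merges, smallest pair first:
merge e(3) and c(7): 10
merge 10 and a(14): 24
merge b(18) and 24: 42
merge f(38) and 42: 80
merge d(52) and g(61): 113
merge 80 and 113: 193
The subtree containing f is merged 2 times, so code length = 2.

2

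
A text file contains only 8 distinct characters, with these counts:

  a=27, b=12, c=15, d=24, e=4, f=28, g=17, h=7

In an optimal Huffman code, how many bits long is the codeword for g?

Build the tree from the bottom:
e(4) + h(7) → 11
11 + b(12) → 23
c(15) + g(17) → 32
23 + d(24) → 47
a(27) + f(28) → 55
32 + 47 → 79
55 + 79 → 134
g's leaf is at depth 3, giving a 3-bit codeword.

3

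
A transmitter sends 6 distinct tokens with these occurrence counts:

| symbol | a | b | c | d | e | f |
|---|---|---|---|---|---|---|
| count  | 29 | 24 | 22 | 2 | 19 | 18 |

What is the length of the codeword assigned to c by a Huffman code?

2

Build the tree from the bottom:
d(2) + f(18) → 20
e(19) + 20 → 39
c(22) + b(24) → 46
a(29) + 39 → 68
46 + 68 → 114
c's leaf is at depth 2, giving a 2-bit codeword.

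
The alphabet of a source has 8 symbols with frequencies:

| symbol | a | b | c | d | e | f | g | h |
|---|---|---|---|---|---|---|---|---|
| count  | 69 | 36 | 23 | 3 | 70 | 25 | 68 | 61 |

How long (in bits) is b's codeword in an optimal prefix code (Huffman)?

3

Huffman merges, smallest pair first:
combine d(3), c(23) → 26
combine f(25), 26 → 51
combine b(36), 51 → 87
combine h(61), g(68) → 129
combine a(69), e(70) → 139
combine 87, 129 → 216
combine 139, 216 → 355
The subtree containing b is merged 3 times, so code length = 3.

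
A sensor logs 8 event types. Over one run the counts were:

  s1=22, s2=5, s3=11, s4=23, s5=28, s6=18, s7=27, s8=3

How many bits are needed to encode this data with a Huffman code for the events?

Greedily combine the two least-frequent nodes:
s8(3) + s2(5) → 8
8 + s3(11) → 19
s6(18) + 19 → 37
s1(22) + s4(23) → 45
s7(27) + s5(28) → 55
37 + 45 → 82
55 + 82 → 137
The encoded length is the sum of every internal node's weight: 8 + 19 + 37 + 45 + 55 + 82 + 137 = 383 bits.

383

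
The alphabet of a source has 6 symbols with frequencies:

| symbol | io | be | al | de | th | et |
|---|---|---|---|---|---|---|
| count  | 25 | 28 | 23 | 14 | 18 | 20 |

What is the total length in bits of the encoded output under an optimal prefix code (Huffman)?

Merge the two smallest weights repeatedly:
merge de(14) and th(18): 32
merge et(20) and al(23): 43
merge io(25) and be(28): 53
merge 32 and 43: 75
merge 53 and 75: 128
The encoded length is the sum of every internal node's weight: 32 + 43 + 53 + 75 + 128 = 331 bits.

331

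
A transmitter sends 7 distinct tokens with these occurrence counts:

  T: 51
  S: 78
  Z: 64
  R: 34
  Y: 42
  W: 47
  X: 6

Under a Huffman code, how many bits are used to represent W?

Build the tree from the bottom:
combine X(6), R(34) → 40
combine 40, Y(42) → 82
combine W(47), T(51) → 98
combine Z(64), S(78) → 142
combine 82, 98 → 180
combine 142, 180 → 322
W sits 3 levels below the root, so its codeword is 3 bits.

3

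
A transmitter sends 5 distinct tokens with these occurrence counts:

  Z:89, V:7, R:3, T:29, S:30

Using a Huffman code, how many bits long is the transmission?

Build the Huffman tree bottom-up:
combine R(3), V(7) → 10
combine 10, T(29) → 39
combine S(30), 39 → 69
combine 69, Z(89) → 158
Total encoded bits = sum of merged weights = 10 + 39 + 69 + 158 = 276.

276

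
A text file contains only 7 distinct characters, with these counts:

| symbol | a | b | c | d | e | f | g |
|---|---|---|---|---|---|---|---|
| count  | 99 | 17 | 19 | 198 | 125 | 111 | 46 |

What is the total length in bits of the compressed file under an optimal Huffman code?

1529

Greedily combine the two least-frequent nodes:
b(17) + c(19) → 36
36 + g(46) → 82
82 + a(99) → 181
f(111) + e(125) → 236
181 + d(198) → 379
236 + 379 → 615
The encoded length is the sum of every internal node's weight: 36 + 82 + 181 + 236 + 379 + 615 = 1529 bits.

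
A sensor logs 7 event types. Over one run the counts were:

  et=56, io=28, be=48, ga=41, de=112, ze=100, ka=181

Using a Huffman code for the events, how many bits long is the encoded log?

1474

Greedily combine the two least-frequent nodes:
io(28) + ga(41) → 69
be(48) + et(56) → 104
69 + ze(100) → 169
104 + de(112) → 216
169 + ka(181) → 350
216 + 350 → 566
The encoded length is the sum of every internal node's weight: 69 + 104 + 169 + 216 + 350 + 566 = 1474 bits.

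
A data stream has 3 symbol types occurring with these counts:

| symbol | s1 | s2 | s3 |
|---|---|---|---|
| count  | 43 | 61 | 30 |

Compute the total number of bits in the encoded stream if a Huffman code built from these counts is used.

Build the Huffman tree bottom-up:
s3(30) + s1(43) → 73
s2(61) + 73 → 134
Each symbol's bit-cost is frequency × depth; summing gives 207 bits (equivalently 73 + 134).

207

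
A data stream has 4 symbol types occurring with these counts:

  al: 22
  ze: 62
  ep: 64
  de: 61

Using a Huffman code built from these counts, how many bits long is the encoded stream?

Greedily combine the two least-frequent nodes:
merge al(22) and de(61): 83
merge ze(62) and ep(64): 126
merge 83 and 126: 209
Total encoded bits = sum of merged weights = 83 + 126 + 209 = 418.

418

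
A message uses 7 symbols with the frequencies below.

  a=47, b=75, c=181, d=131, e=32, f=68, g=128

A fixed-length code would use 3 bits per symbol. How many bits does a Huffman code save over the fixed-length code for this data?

233

Fixed-length: 3 bits × 662 symbols = 1986 bits.
Huffman merges:
e(32) + a(47) → 79
f(68) + b(75) → 143
79 + g(128) → 207
d(131) + 143 → 274
c(181) + 207 → 388
274 + 388 → 662
Huffman total = 79 + 143 + 207 + 274 + 388 + 662 = 1753 bits.
Saving = 1986 − 1753 = 233 bits.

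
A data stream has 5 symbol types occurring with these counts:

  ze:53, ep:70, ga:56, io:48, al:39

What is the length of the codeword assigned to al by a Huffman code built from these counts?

3

Build the tree from the bottom:
combine al(39), io(48) → 87
combine ze(53), ga(56) → 109
combine ep(70), 87 → 157
combine 109, 157 → 266
al sits 3 levels below the root, so its codeword is 3 bits.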